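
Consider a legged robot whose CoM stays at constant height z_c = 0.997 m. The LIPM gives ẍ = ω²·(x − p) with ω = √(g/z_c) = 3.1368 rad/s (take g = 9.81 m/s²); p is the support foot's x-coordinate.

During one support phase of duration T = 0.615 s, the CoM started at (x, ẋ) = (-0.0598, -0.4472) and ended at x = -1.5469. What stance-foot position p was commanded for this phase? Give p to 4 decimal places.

p = 0.3406

ωT = 3.1368·0.615 = 1.929132; cosh(ωT) = 3.514403, sinh(ωT) = 3.369129
x(T) = p + (x₀−p)·cosh(ωT) + (ẋ₀/ω)·sinh(ωT) ⇒ p·(1 − cosh) = x(T) − x₀·cosh − (ẋ₀/ω)·sinh
numerator   = -1.5469 − (-0.0598)·3.514403 − (-0.4472/3.1368)·3.369129 = -0.856416
denominator = 1 − 3.514403 = -2.514403
p = -0.856416 / -2.514403 = 0.3406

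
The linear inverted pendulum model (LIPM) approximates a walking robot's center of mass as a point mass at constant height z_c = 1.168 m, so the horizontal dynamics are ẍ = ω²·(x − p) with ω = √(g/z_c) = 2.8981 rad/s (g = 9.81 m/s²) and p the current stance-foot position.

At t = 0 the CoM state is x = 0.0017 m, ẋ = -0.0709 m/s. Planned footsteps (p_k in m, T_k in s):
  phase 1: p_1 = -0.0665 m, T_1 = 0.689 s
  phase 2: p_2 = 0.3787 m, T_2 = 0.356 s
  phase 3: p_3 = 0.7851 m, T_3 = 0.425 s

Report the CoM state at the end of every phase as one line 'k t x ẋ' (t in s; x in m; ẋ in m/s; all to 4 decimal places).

1 0.6890 0.1009 0.4486
2 1.0450 0.1289 -0.2770
3 1.4700 -0.5848 -3.4960

phase 1: p=-0.0665, T=0.689, ωT=1.996791, cosh=3.750576, sinh=3.614806; start (x,ẋ)=(0.001700, -0.070900) → end (x,ẋ)=(0.100856, 0.448552)
phase 2: p=0.3787, T=0.356, ωT=1.031724, cosh=1.581145, sinh=1.224753; start (x,ẋ)=(0.100856, 0.448552) → end (x,ẋ)=(0.128948, -0.276971)
phase 3: p=0.7851, T=0.425, ωT=1.231692, cosh=1.859412, sinh=1.567613; start (x,ẋ)=(0.128948, -0.276971) → end (x,ẋ)=(-0.584773, -3.495966)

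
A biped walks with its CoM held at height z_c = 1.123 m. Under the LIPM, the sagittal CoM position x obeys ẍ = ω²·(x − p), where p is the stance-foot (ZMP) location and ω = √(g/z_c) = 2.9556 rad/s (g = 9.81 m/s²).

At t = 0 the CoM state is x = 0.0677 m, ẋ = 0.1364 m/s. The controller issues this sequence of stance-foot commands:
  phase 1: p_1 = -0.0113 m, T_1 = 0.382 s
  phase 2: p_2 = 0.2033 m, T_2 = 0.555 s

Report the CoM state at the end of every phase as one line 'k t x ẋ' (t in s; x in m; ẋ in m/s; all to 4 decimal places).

1 0.3820 0.1875 0.5563
2 0.9370 0.6282 1.3727

phase 1: p=-0.0113, T=0.382, ωT=1.129039, cosh=1.708014, sinh=1.384670; start (x,ẋ)=(0.067700, 0.136400) → end (x,ẋ)=(0.187535, 0.556283)
phase 2: p=0.2033, T=0.555, ωT=1.640358, cosh=2.675463, sinh=2.481552; start (x,ẋ)=(0.187535, 0.556283) → end (x,ẋ)=(0.628183, 1.372688)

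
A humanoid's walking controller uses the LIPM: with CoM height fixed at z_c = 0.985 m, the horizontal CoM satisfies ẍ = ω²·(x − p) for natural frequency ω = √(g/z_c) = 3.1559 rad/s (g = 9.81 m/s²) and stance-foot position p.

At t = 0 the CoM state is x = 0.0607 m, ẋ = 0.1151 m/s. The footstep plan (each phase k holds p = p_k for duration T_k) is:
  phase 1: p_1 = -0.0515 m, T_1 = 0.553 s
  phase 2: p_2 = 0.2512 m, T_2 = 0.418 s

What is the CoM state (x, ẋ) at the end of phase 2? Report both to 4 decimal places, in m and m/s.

phase 1: p=-0.0515, T=0.553, ωT=1.745213, cosh=2.950864, sinh=2.776256; start (x,ẋ)=(0.060700, 0.115100) → end (x,ẋ)=(0.380841, 1.322694)
phase 2: p=0.2512, T=0.418, ωT=1.319166, cosh=2.003830, sinh=1.736472; start (x,ẋ)=(0.380841, 1.322694) → end (x,ẋ)=(1.238764, 3.360903)

x = 1.2388, ẋ = 3.3609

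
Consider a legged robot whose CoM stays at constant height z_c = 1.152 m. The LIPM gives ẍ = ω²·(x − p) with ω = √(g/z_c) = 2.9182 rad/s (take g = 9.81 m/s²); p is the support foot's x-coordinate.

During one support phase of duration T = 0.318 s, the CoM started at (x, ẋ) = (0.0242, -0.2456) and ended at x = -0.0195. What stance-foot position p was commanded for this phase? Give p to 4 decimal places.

ωT = 2.9182·0.318 = 0.927988; cosh(ωT) = 1.462381, sinh(ωT) = 1.067033
x(T) = p + (x₀−p)·cosh(ωT) + (ẋ₀/ω)·sinh(ωT) ⇒ p·(1 − cosh) = x(T) − x₀·cosh − (ẋ₀/ω)·sinh
numerator   = -0.0195 − (0.0242)·1.462381 − (-0.2456/2.9182)·1.067033 = 0.034913
denominator = 1 − 1.462381 = -0.462381
p = 0.034913 / -0.462381 = -0.0755

p = -0.0755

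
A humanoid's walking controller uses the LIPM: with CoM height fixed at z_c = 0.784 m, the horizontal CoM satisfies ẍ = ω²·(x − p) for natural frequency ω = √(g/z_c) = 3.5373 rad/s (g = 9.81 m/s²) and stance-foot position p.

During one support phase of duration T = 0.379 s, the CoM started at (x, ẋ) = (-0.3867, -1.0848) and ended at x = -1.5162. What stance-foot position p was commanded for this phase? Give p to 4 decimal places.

p = 0.1737

ωT = 3.5373·0.379 = 1.340637; cosh(ωT) = 2.041577, sinh(ωT) = 1.779898
x(T) = p + (x₀−p)·cosh(ωT) + (ẋ₀/ω)·sinh(ωT) ⇒ p·(1 − cosh) = x(T) − x₀·cosh − (ẋ₀/ω)·sinh
numerator   = -1.5162 − (-0.3867)·2.041577 − (-1.0848/3.5373)·1.779898 = -0.180872
denominator = 1 − 2.041577 = -1.041577
p = -0.180872 / -1.041577 = 0.1737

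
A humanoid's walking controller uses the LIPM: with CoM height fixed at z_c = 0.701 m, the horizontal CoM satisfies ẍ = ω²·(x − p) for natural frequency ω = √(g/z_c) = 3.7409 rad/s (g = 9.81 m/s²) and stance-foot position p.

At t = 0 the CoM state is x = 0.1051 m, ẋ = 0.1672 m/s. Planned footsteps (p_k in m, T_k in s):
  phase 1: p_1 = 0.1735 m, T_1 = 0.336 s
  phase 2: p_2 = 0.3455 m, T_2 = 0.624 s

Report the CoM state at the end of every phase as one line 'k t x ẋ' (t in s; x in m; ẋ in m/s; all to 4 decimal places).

1 0.3360 0.1158 -0.0956
2 0.9600 -0.9821 -4.8925

phase 1: p=0.1735, T=0.336, ωT=1.256942, cosh=1.899591, sinh=1.615068; start (x,ẋ)=(0.105100, 0.167200) → end (x,ẋ)=(0.115754, -0.095648)
phase 2: p=0.3455, T=0.624, ωT=2.334322, cosh=5.209665, sinh=5.112789; start (x,ẋ)=(0.115754, -0.095648) → end (x,ẋ)=(-0.982126, -4.892523)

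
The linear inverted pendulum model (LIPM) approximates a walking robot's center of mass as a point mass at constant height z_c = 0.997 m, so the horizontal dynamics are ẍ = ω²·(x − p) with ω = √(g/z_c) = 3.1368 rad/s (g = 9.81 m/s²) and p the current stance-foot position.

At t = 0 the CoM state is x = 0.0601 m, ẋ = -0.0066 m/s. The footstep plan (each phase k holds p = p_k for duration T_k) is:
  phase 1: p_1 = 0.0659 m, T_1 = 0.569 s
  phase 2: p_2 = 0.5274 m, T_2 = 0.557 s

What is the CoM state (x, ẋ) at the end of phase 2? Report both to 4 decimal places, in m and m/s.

x = -0.9722, ẋ = -4.4512

phase 1: p=0.0659, T=0.569, ωT=1.784839, cosh=3.063223, sinh=2.895399; start (x,ẋ)=(0.060100, -0.006600) → end (x,ẋ)=(0.042041, -0.072895)
phase 2: p=0.5274, T=0.557, ωT=1.747198, cosh=2.956380, sinh=2.782118; start (x,ẋ)=(0.042041, -0.072895) → end (x,ẋ)=(-0.972157, -4.451205)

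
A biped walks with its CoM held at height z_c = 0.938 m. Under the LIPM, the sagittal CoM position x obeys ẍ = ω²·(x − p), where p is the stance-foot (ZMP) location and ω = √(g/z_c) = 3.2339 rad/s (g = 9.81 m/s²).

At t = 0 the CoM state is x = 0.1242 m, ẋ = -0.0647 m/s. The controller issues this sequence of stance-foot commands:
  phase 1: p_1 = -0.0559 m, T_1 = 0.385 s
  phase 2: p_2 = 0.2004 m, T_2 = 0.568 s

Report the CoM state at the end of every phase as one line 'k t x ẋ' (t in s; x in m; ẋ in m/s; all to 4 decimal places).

1 0.3850 0.2509 0.8059
2 0.9530 1.1252 3.0931

phase 1: p=-0.0559, T=0.385, ωT=1.245052, cosh=1.880520, sinh=1.592594; start (x,ẋ)=(0.124200, -0.064700) → end (x,ẋ)=(0.250919, 0.805897)
phase 2: p=0.2004, T=0.568, ωT=1.836855, cosh=3.218043, sinh=3.058725; start (x,ẋ)=(0.250919, 0.805897) → end (x,ẋ)=(1.125215, 3.093126)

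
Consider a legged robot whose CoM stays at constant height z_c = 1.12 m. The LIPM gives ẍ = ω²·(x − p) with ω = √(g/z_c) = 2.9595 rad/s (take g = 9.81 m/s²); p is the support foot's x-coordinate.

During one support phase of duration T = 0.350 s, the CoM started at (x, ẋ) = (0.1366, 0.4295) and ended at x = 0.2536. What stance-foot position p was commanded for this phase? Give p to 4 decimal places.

p = 0.2418

ωT = 2.9595·0.350 = 1.035825; cosh(ωT) = 1.586182, sinh(ωT) = 1.231248
x(T) = p + (x₀−p)·cosh(ωT) + (ẋ₀/ω)·sinh(ωT) ⇒ p·(1 − cosh) = x(T) − x₀·cosh − (ẋ₀/ω)·sinh
numerator   = 0.2536 − (0.1366)·1.586182 − (0.4295/2.9595)·1.231248 = -0.141758
denominator = 1 − 1.586182 = -0.586182
p = -0.141758 / -0.586182 = 0.2418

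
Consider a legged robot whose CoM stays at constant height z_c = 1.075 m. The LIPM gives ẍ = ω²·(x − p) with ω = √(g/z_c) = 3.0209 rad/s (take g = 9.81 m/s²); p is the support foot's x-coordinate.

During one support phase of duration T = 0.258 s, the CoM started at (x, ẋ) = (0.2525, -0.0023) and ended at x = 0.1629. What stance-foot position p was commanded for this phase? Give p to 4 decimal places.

ωT = 3.0209·0.258 = 0.779392; cosh(ωT) = 1.319416, sinh(ωT) = 0.860731
x(T) = p + (x₀−p)·cosh(ωT) + (ẋ₀/ω)·sinh(ωT) ⇒ p·(1 − cosh) = x(T) − x₀·cosh − (ẋ₀/ω)·sinh
numerator   = 0.1629 − (0.2525)·1.319416 − (-0.0023/3.0209)·0.860731 = -0.169597
denominator = 1 − 1.319416 = -0.319416
p = -0.169597 / -0.319416 = 0.5310

p = 0.5310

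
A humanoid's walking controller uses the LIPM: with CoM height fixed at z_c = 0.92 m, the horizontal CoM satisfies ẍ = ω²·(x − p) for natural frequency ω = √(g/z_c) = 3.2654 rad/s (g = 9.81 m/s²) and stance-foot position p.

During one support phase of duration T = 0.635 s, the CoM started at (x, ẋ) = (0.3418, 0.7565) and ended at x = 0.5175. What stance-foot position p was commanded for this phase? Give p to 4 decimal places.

p = 0.5823

ωT = 3.2654·0.635 = 2.073529; cosh(ωT) = 4.039290, sinh(ωT) = 3.913549
x(T) = p + (x₀−p)·cosh(ωT) + (ẋ₀/ω)·sinh(ωT) ⇒ p·(1 − cosh) = x(T) − x₀·cosh − (ẋ₀/ω)·sinh
numerator   = 0.5175 − (0.3418)·4.039290 − (0.7565/3.2654)·3.913549 = -1.769787
denominator = 1 − 4.039290 = -3.039290
p = -1.769787 / -3.039290 = 0.5823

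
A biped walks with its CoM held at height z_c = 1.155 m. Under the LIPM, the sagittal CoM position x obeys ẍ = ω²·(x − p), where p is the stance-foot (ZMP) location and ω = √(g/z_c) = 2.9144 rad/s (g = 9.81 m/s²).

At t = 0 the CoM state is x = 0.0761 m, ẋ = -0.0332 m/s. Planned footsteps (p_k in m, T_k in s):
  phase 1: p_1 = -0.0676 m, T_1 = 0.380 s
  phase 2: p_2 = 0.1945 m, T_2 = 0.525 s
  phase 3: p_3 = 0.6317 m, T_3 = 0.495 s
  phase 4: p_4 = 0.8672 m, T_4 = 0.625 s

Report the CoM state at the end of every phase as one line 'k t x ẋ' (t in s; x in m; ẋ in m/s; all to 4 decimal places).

phase 1: p=-0.0676, T=0.380, ωT=1.107472, cosh=1.678545, sinh=1.348152; start (x,ẋ)=(0.076100, -0.033200) → end (x,ẋ)=(0.158249, 0.508877)
phase 2: p=0.1945, T=0.525, ωT=1.530060, cosh=2.417488, sinh=2.200966; start (x,ẋ)=(0.158249, 0.508877) → end (x,ẋ)=(0.491170, 0.997675)
phase 3: p=0.6317, T=0.495, ωT=1.442628, cosh=2.234054, sinh=1.997748; start (x,ẋ)=(0.491170, 0.997675) → end (x,ẋ)=(1.001630, 1.410661)
phase 4: p=0.8672, T=0.625, ωT=1.821500, cosh=3.171453, sinh=3.009670; start (x,ẋ)=(1.001630, 1.410661) → end (x,ẋ)=(2.750312, 5.652979)

1 0.3800 0.1582 0.5089
2 0.9050 0.4912 0.9977
3 1.4000 1.0016 1.4107
4 2.0250 2.7503 5.6530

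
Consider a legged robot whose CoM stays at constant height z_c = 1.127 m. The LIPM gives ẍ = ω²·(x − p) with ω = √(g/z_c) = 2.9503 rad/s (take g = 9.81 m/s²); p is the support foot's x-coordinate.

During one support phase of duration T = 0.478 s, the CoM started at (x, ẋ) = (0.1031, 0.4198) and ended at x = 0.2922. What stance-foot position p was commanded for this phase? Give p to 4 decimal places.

ωT = 2.9503·0.478 = 1.410243; cosh(ωT) = 2.170518, sinh(ωT) = 1.926434
x(T) = p + (x₀−p)·cosh(ωT) + (ẋ₀/ω)·sinh(ωT) ⇒ p·(1 − cosh) = x(T) − x₀·cosh − (ẋ₀/ω)·sinh
numerator   = 0.2922 − (0.1031)·2.170518 − (0.4198/2.9503)·1.926434 = -0.205694
denominator = 1 − 2.170518 = -1.170518
p = -0.205694 / -1.170518 = 0.1757

p = 0.1757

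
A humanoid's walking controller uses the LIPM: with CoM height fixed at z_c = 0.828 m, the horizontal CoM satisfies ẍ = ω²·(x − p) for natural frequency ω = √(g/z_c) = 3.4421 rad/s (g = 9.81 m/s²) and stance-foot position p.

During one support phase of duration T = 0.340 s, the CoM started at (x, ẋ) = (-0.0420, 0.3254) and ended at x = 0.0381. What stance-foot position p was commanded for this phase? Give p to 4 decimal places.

ωT = 3.4421·0.340 = 1.170314; cosh(ωT) = 1.766637, sinh(ωT) = 1.456368
x(T) = p + (x₀−p)·cosh(ωT) + (ẋ₀/ω)·sinh(ωT) ⇒ p·(1 − cosh) = x(T) − x₀·cosh − (ẋ₀/ω)·sinh
numerator   = 0.0381 − (-0.0420)·1.766637 − (0.3254/3.4421)·1.456368 = -0.025379
denominator = 1 − 1.766637 = -0.766637
p = -0.025379 / -0.766637 = 0.0331

p = 0.0331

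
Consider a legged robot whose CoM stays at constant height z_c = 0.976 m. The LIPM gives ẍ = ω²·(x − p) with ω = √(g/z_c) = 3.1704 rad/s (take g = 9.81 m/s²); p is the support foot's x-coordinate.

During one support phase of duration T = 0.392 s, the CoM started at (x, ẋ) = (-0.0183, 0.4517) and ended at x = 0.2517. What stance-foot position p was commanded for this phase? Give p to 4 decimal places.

p = -0.0681

ωT = 3.1704·0.392 = 1.242797; cosh(ωT) = 1.876934, sinh(ωT) = 1.588358
x(T) = p + (x₀−p)·cosh(ωT) + (ẋ₀/ω)·sinh(ωT) ⇒ p·(1 − cosh) = x(T) − x₀·cosh − (ẋ₀/ω)·sinh
numerator   = 0.2517 − (-0.0183)·1.876934 − (0.4517/3.1704)·1.588358 = 0.059748
denominator = 1 − 1.876934 = -0.876934
p = 0.059748 / -0.876934 = -0.0681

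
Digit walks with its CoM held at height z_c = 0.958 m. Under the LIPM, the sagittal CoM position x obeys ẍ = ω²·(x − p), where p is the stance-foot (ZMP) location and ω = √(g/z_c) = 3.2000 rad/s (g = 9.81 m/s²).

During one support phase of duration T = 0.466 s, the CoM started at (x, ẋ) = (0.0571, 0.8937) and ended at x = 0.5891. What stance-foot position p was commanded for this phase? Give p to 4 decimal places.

p = 0.0998

ωT = 3.2000·0.466 = 1.491200; cosh(ωT) = 2.333763, sinh(ωT) = 2.108660
x(T) = p + (x₀−p)·cosh(ωT) + (ẋ₀/ω)·sinh(ωT) ⇒ p·(1 − cosh) = x(T) − x₀·cosh − (ẋ₀/ω)·sinh
numerator   = 0.5891 − (0.0571)·2.333763 − (0.8937/3.2000)·2.108660 = -0.133067
denominator = 1 − 2.333763 = -1.333763
p = -0.133067 / -1.333763 = 0.0998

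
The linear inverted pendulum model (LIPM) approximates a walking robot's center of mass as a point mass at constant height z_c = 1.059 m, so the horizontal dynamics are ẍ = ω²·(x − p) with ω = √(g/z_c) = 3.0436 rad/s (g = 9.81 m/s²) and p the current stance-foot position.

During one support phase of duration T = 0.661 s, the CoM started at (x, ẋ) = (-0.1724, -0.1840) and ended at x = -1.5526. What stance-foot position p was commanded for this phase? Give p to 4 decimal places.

p = 0.2405

ωT = 3.0436·0.661 = 2.011820; cosh(ωT) = 3.805328, sinh(ωT) = 3.671582
x(T) = p + (x₀−p)·cosh(ωT) + (ẋ₀/ω)·sinh(ωT) ⇒ p·(1 − cosh) = x(T) − x₀·cosh − (ẋ₀/ω)·sinh
numerator   = -1.5526 − (-0.1724)·3.805328 − (-0.1840/3.0436)·3.671582 = -0.674597
denominator = 1 − 3.805328 = -2.805328
p = -0.674597 / -2.805328 = 0.2405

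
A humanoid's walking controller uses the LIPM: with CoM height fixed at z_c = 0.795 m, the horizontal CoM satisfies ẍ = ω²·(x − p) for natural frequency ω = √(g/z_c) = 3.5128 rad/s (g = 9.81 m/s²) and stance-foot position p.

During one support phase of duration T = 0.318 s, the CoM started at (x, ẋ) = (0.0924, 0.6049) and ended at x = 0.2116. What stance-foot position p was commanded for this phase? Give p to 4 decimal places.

p = 0.2598

ωT = 3.5128·0.318 = 1.117070; cosh(ωT) = 1.691563, sinh(ωT) = 1.364326
x(T) = p + (x₀−p)·cosh(ωT) + (ẋ₀/ω)·sinh(ωT) ⇒ p·(1 − cosh) = x(T) − x₀·cosh − (ẋ₀/ω)·sinh
numerator   = 0.2116 − (0.0924)·1.691563 − (0.6049/3.5128)·1.364326 = -0.179636
denominator = 1 − 1.691563 = -0.691563
p = -0.179636 / -0.691563 = 0.2598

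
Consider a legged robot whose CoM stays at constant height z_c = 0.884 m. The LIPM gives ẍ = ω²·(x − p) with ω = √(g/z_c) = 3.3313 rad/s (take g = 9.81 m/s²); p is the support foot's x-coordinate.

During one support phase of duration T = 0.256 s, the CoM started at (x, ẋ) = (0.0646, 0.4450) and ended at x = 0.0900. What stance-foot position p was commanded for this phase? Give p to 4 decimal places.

ωT = 3.3313·0.256 = 0.852813; cosh(ωT) = 1.386226, sinh(ωT) = 0.960011
x(T) = p + (x₀−p)·cosh(ωT) + (ẋ₀/ω)·sinh(ωT) ⇒ p·(1 − cosh) = x(T) − x₀·cosh − (ẋ₀/ω)·sinh
numerator   = 0.0900 − (0.0646)·1.386226 − (0.4450/3.3313)·0.960011 = -0.127790
denominator = 1 − 1.386226 = -0.386226
p = -0.127790 / -0.386226 = 0.3309

p = 0.3309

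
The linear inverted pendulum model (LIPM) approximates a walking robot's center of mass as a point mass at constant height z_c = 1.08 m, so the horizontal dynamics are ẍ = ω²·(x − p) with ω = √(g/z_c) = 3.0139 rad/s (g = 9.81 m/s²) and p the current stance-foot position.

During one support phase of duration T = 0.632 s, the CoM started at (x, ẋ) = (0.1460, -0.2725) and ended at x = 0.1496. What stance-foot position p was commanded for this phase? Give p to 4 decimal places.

p = 0.0225

ωT = 3.0139·0.632 = 1.904785; cosh(ωT) = 3.433408, sinh(ωT) = 3.284554
x(T) = p + (x₀−p)·cosh(ωT) + (ẋ₀/ω)·sinh(ωT) ⇒ p·(1 − cosh) = x(T) − x₀·cosh − (ẋ₀/ω)·sinh
numerator   = 0.1496 − (0.1460)·3.433408 − (-0.2725/3.0139)·3.284554 = -0.054707
denominator = 1 − 3.433408 = -2.433408
p = -0.054707 / -2.433408 = 0.0225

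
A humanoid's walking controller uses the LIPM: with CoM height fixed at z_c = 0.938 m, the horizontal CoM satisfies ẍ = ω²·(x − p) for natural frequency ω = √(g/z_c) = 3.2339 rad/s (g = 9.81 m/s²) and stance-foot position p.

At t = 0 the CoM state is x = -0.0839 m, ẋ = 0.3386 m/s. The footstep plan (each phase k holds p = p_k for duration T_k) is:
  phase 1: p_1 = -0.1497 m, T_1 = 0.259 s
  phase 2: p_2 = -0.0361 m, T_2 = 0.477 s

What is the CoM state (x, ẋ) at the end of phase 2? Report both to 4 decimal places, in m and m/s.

x = 0.6056, ẋ = 2.1654

phase 1: p=-0.1497, T=0.259, ωT=0.837580, cosh=1.371762, sinh=0.939006; start (x,ẋ)=(-0.083900, 0.338600) → end (x,ẋ)=(0.038879, 0.664290)
phase 2: p=-0.0361, T=0.477, ωT=1.542570, cosh=2.445213, sinh=2.231382; start (x,ẋ)=(0.038879, 0.664290) → end (x,ẋ)=(0.605598, 2.165385)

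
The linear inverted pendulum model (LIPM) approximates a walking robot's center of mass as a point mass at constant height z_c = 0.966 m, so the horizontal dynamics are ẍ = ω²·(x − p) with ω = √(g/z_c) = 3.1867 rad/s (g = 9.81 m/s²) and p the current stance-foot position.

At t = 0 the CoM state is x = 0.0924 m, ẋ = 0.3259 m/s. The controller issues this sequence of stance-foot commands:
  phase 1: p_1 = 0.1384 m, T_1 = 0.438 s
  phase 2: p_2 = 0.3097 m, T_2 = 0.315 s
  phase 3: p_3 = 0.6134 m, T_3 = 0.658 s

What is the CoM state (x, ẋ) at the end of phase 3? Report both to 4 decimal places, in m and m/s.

phase 1: p=0.1384, T=0.438, ωT=1.395775, cosh=2.142871, sinh=1.895230; start (x,ẋ)=(0.092400, 0.325900) → end (x,ẋ)=(0.233651, 0.420543)
phase 2: p=0.3097, T=0.315, ωT=1.003810, cosh=1.547570, sinh=1.181090; start (x,ẋ)=(0.233651, 0.420543) → end (x,ẋ)=(0.347875, 0.364588)
phase 3: p=0.6134, T=0.658, ωT=2.096849, cosh=4.131659, sinh=4.008816; start (x,ẋ)=(0.347875, 0.364588) → end (x,ẋ)=(-0.025013, -1.885700)

x = -0.0250, ẋ = -1.8857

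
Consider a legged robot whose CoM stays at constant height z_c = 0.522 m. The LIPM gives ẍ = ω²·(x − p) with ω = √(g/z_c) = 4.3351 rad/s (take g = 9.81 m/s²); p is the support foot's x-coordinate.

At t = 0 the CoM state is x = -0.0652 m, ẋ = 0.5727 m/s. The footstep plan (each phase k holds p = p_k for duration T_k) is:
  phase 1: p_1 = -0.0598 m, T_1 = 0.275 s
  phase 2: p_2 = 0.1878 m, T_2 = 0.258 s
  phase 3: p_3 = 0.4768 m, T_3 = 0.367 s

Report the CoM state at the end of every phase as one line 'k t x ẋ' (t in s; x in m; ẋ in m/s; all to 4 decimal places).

1 0.2750 0.1280 0.9952
2 0.5330 0.4003 1.3312
3 0.9000 1.0037 2.6228

phase 1: p=-0.0598, T=0.275, ωT=1.192152, cosh=1.798866, sinh=1.495299; start (x,ẋ)=(-0.065200, 0.572700) → end (x,ẋ)=(0.128027, 0.995206)
phase 2: p=0.1878, T=0.258, ωT=1.118456, cosh=1.693455, sinh=1.366671; start (x,ẋ)=(0.128027, 0.995206) → end (x,ẋ)=(0.400322, 1.331199)
phase 3: p=0.4768, T=0.367, ωT=1.590982, cosh=2.556145, sinh=2.352420; start (x,ẋ)=(0.400322, 1.331199) → end (x,ẋ)=(1.003680, 2.622819)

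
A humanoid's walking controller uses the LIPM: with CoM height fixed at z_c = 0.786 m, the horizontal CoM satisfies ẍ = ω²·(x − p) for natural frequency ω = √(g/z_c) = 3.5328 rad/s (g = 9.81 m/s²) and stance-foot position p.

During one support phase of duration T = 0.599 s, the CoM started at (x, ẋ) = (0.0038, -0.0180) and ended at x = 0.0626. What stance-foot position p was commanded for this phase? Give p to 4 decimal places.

p = -0.0210

ωT = 3.5328·0.599 = 2.116147; cosh(ωT) = 4.209798, sinh(ωT) = 4.089303
x(T) = p + (x₀−p)·cosh(ωT) + (ẋ₀/ω)·sinh(ωT) ⇒ p·(1 − cosh) = x(T) − x₀·cosh − (ẋ₀/ω)·sinh
numerator   = 0.0626 − (0.0038)·4.209798 − (-0.0180/3.5328)·4.089303 = 0.067438
denominator = 1 − 4.209798 = -3.209798
p = 0.067438 / -3.209798 = -0.0210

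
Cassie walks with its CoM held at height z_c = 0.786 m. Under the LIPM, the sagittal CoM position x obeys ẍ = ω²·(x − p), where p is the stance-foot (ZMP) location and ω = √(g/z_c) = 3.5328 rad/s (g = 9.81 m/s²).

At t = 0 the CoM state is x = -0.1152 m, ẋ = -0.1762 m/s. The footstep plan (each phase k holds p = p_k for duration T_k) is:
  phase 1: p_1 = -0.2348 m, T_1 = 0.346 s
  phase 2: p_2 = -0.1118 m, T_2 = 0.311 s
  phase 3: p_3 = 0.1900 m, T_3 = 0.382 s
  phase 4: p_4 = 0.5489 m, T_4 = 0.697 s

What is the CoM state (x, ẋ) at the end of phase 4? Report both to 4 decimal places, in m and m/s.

phase 1: p=-0.2348, T=0.346, ωT=1.222349, cosh=1.844845, sinh=1.550308; start (x,ẋ)=(-0.115200, -0.176200) → end (x,ẋ)=(-0.091479, 0.329979)
phase 2: p=-0.1118, T=0.311, ωT=1.098701, cosh=1.666785, sinh=1.333481; start (x,ẋ)=(-0.091479, 0.329979) → end (x,ẋ)=(0.046624, 0.645735)
phase 3: p=0.1900, T=0.382, ωT=1.349530, cosh=2.057487, sinh=1.798125; start (x,ẋ)=(0.046624, 0.645735) → end (x,ẋ)=(0.223672, 0.417807)
phase 4: p=0.5489, T=0.697, ωT=2.462362, cosh=5.908860, sinh=5.823626; start (x,ẋ)=(0.223672, 0.417807) → end (x,ẋ)=(-0.684096, -4.222387)

x = -0.6841, ẋ = -4.2224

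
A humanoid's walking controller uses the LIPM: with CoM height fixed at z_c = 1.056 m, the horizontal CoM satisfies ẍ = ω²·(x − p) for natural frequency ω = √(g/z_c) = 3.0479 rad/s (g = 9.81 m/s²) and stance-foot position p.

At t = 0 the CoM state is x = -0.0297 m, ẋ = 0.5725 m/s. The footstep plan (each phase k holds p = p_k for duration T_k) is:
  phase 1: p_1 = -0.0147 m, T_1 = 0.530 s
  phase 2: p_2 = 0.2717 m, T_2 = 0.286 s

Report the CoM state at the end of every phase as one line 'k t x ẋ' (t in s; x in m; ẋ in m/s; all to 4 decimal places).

1 0.5300 0.3998 1.3863
2 0.8160 0.9003 2.3323

phase 1: p=-0.0147, T=0.530, ωT=1.615387, cosh=2.614324, sinh=2.415510; start (x,ẋ)=(-0.029700, 0.572500) → end (x,ẋ)=(0.399801, 1.386267)
phase 2: p=0.2717, T=0.286, ωT=0.871699, cosh=1.404605, sinh=0.986365; start (x,ẋ)=(0.399801, 1.386267) → end (x,ẋ)=(0.900256, 2.332273)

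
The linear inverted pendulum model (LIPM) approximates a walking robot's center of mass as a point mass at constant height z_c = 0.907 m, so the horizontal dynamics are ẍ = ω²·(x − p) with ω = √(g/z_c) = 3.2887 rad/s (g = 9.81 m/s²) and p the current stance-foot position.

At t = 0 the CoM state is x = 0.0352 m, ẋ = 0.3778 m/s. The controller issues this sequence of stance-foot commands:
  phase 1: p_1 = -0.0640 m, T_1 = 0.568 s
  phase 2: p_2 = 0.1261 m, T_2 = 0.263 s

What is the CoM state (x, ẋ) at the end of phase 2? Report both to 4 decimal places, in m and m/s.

phase 1: p=-0.0640, T=0.568, ωT=1.867982, cosh=3.314824, sinh=3.160389; start (x,ẋ)=(0.035200, 0.377800) → end (x,ẋ)=(0.627890, 2.283383)
phase 2: p=0.1261, T=0.263, ωT=0.864928, cosh=1.397959, sinh=0.976877; start (x,ẋ)=(0.627890, 2.283383) → end (x,ẋ)=(1.505839, 4.804154)

x = 1.5058, ẋ = 4.8042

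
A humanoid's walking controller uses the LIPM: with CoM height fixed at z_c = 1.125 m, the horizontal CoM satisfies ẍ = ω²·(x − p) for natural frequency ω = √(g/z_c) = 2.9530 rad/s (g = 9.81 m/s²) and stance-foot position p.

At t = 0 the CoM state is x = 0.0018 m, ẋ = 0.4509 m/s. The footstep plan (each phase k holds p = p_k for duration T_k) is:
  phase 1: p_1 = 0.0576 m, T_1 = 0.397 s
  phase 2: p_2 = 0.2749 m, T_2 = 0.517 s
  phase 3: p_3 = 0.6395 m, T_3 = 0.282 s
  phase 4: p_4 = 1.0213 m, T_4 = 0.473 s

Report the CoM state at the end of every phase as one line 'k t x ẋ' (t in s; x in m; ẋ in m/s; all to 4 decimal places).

phase 1: p=0.0576, T=0.397, ωT=1.172341, cosh=1.769593, sinh=1.459951; start (x,ẋ)=(0.001800, 0.450900) → end (x,ẋ)=(0.181780, 0.557342)
phase 2: p=0.2749, T=0.517, ωT=1.526701, cosh=2.410109, sinh=2.192858; start (x,ẋ)=(0.181780, 0.557342) → end (x,ẋ)=(0.464345, 0.740256)
phase 3: p=0.6395, T=0.282, ωT=0.832746, cosh=1.367239, sinh=0.932386; start (x,ẋ)=(0.464345, 0.740256) → end (x,ẋ)=(0.633751, 0.529847)
phase 4: p=1.0213, T=0.473, ωT=1.396769, cosh=2.144757, sinh=1.897362; start (x,ẋ)=(0.633751, 0.529847) → end (x,ẋ)=(0.530539, -1.035008)

1 0.3970 0.1818 0.5573
2 0.9140 0.4643 0.7403
3 1.1960 0.6338 0.5298
4 1.6690 0.5305 -1.0350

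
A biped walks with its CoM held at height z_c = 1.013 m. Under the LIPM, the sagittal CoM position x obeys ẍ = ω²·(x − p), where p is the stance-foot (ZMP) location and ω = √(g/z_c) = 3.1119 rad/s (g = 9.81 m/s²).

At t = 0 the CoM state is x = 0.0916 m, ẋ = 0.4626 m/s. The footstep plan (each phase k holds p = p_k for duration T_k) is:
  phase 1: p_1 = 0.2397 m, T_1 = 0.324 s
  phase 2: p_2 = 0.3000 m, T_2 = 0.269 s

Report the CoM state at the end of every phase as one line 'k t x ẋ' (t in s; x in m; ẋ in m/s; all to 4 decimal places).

1 0.3240 0.1863 0.1708
2 0.5930 0.1956 -0.0977

phase 1: p=0.2397, T=0.324, ωT=1.008256, cosh=1.552835, sinh=1.187980; start (x,ẋ)=(0.091600, 0.462600) → end (x,ẋ)=(0.186325, 0.170834)
phase 2: p=0.3000, T=0.269, ωT=0.837101, cosh=1.371313, sinh=0.938349; start (x,ẋ)=(0.186325, 0.170834) → end (x,ẋ)=(0.195628, -0.097671)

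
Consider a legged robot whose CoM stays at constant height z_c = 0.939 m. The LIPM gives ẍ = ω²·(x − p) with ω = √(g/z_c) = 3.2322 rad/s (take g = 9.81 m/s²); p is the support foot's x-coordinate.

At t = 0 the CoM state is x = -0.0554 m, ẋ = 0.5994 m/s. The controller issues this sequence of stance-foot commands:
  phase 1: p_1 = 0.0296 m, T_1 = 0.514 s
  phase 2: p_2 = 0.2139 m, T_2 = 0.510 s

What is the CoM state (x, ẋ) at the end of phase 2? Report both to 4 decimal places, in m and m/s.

phase 1: p=0.0296, T=0.514, ωT=1.661351, cosh=2.728151, sinh=2.538269; start (x,ẋ)=(-0.055400, 0.599400) → end (x,ẋ)=(0.268420, 0.937897)
phase 2: p=0.2139, T=0.510, ωT=1.648422, cosh=2.695561, sinh=2.503208; start (x,ẋ)=(0.268420, 0.937897) → end (x,ẋ)=(1.087226, 2.969275)

x = 1.0872, ẋ = 2.9693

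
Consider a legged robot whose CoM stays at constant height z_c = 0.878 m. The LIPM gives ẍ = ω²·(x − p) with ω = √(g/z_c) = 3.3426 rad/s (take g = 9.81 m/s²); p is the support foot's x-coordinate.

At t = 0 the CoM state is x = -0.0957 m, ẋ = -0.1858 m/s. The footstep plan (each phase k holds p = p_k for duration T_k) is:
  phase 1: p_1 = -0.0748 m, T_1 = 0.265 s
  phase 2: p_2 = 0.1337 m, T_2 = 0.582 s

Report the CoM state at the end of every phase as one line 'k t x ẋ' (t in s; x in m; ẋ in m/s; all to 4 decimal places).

1 0.2650 -0.1604 -0.3339
2 0.8470 -1.2584 -4.5603

phase 1: p=-0.0748, T=0.265, ωT=0.885789, cosh=1.418643, sinh=1.006254; start (x,ẋ)=(-0.095700, -0.185800) → end (x,ẋ)=(-0.160383, -0.333881)
phase 2: p=0.1337, T=0.582, ωT=1.945393, cosh=3.569657, sinh=3.426726; start (x,ẋ)=(-0.160383, -0.333881) → end (x,ẋ)=(-1.258359, -4.560315)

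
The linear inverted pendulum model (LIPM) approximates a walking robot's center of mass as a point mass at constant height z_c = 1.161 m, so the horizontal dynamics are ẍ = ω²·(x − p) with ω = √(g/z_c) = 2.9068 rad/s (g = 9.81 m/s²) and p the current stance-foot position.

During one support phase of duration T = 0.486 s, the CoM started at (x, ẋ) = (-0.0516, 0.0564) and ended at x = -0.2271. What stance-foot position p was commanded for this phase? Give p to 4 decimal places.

ωT = 2.9068·0.486 = 1.412705; cosh(ωT) = 2.175266, sinh(ωT) = 1.931783
x(T) = p + (x₀−p)·cosh(ωT) + (ẋ₀/ω)·sinh(ωT) ⇒ p·(1 − cosh) = x(T) − x₀·cosh − (ẋ₀/ω)·sinh
numerator   = -0.2271 − (-0.0516)·2.175266 − (0.0564/2.9068)·1.931783 = -0.152338
denominator = 1 − 2.175266 = -1.175266
p = -0.152338 / -1.175266 = 0.1296

p = 0.1296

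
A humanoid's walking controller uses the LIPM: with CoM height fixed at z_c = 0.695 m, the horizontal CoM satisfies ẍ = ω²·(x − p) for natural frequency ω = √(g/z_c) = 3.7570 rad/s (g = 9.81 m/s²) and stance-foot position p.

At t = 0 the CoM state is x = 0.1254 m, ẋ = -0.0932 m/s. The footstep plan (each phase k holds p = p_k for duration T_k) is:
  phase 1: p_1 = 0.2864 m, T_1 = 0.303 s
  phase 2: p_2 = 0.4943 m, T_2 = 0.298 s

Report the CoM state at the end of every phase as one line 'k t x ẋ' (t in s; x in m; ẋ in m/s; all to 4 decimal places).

1 0.3030 -0.0254 -1.0076
2 0.6010 -0.7537 -4.3803

phase 1: p=0.2864, T=0.303, ωT=1.138371, cosh=1.721010, sinh=1.400669; start (x,ẋ)=(0.125400, -0.093200) → end (x,ẋ)=(-0.025429, -1.007631)
phase 2: p=0.4943, T=0.298, ωT=1.119586, cosh=1.695000, sinh=1.368585; start (x,ẋ)=(-0.025429, -1.007631) → end (x,ẋ)=(-0.753697, -4.380264)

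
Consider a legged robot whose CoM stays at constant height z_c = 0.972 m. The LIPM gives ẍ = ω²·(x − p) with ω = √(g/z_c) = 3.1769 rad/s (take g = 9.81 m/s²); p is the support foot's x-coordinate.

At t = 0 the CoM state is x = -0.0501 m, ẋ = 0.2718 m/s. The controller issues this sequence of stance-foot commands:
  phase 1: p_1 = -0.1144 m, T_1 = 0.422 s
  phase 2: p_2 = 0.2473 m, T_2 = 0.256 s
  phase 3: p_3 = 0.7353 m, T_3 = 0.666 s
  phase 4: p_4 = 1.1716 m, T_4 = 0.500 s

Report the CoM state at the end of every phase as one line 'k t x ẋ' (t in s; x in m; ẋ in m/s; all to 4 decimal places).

1 0.4220 0.1692 0.9185
2 0.6780 0.4038 1.0145
3 1.3440 0.6455 -0.0359
4 1.8440 -0.1965 -4.0124

phase 1: p=-0.1144, T=0.422, ωT=1.340652, cosh=2.041604, sinh=1.779929; start (x,ẋ)=(-0.050100, 0.271800) → end (x,ẋ)=(0.169157, 0.918503)
phase 2: p=0.2473, T=0.256, ωT=0.813286, cosh=1.349353, sinh=0.905955; start (x,ẋ)=(0.169157, 0.918503) → end (x,ẋ)=(0.403787, 1.014479)
phase 3: p=0.7353, T=0.666, ωT=2.115815, cosh=4.208441, sinh=4.087906; start (x,ẋ)=(0.403787, 1.014479) → end (x,ẋ)=(0.645536, -0.035946)
phase 4: p=1.1716, T=0.500, ωT=1.588450, cosh=2.550198, sinh=2.345956; start (x,ẋ)=(0.645536, -0.035946) → end (x,ẋ)=(-0.196512, -4.012355)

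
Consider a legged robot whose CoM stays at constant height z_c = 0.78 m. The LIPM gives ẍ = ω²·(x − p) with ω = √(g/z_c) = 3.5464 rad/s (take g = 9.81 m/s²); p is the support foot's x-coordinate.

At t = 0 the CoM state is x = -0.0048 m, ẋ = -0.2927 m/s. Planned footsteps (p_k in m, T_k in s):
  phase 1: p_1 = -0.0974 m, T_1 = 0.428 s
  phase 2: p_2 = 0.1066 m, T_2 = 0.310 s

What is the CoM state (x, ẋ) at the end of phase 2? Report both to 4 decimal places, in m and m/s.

x = -0.1583, ẋ = -0.7437

phase 1: p=-0.0974, T=0.428, ωT=1.517859, cosh=2.390814, sinh=2.171633; start (x,ẋ)=(-0.004800, -0.292700) → end (x,ẋ)=(-0.055245, 0.013366)
phase 2: p=0.1066, T=0.310, ωT=1.099384, cosh=1.667696, sinh=1.334620; start (x,ẋ)=(-0.055245, 0.013366) → end (x,ẋ)=(-0.158278, -0.743738)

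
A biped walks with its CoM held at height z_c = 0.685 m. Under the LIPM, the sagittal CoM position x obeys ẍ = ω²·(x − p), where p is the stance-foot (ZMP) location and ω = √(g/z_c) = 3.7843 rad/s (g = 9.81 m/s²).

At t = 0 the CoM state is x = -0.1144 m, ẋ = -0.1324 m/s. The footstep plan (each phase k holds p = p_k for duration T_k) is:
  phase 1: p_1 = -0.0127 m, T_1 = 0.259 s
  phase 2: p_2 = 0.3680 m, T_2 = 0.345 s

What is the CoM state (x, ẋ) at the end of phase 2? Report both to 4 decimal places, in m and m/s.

phase 1: p=-0.0127, T=0.259, ωT=0.980134, cosh=1.520037, sinh=1.144776; start (x,ẋ)=(-0.114400, -0.132400) → end (x,ẋ)=(-0.207340, -0.641835)
phase 2: p=0.3680, T=0.345, ωT=1.305584, cosh=1.980428, sinh=1.709414; start (x,ẋ)=(-0.207340, -0.641835) → end (x,ẋ)=(-1.061343, -4.992942)

x = -1.0613, ẋ = -4.9929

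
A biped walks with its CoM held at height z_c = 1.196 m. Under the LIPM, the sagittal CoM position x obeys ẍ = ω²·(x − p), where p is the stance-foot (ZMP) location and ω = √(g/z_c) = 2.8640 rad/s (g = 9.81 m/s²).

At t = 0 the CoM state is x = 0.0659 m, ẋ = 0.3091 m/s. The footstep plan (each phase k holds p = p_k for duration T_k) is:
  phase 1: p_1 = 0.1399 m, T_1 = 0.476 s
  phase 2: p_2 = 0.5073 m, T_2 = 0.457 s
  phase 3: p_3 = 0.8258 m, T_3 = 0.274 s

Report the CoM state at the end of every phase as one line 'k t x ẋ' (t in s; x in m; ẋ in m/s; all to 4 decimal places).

1 0.4760 0.1829 0.2566
2 0.9330 0.0168 -1.0845
3 1.2070 -0.5739 -3.4465

phase 1: p=0.1399, T=0.476, ωT=1.363264, cosh=2.082378, sinh=1.826553; start (x,ẋ)=(0.065900, 0.309100) → end (x,ẋ)=(0.182937, 0.256551)
phase 2: p=0.5073, T=0.457, ωT=1.308848, cosh=1.986019, sinh=1.715888; start (x,ẋ)=(0.182937, 0.256551) → end (x,ẋ)=(0.016813, -1.084506)
phase 3: p=0.8258, T=0.274, ωT=0.784736, cosh=1.324034, sinh=0.867794; start (x,ẋ)=(0.016813, -1.084506) → end (x,ẋ)=(-0.573932, -3.446547)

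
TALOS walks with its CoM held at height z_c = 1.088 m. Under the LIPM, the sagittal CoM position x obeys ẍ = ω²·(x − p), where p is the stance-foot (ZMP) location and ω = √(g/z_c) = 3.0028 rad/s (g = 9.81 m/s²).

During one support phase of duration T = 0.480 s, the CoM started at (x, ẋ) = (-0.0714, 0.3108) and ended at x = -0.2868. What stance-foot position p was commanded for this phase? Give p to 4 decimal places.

ωT = 3.0028·0.480 = 1.441344; cosh(ωT) = 2.231491, sinh(ωT) = 1.994881
x(T) = p + (x₀−p)·cosh(ωT) + (ẋ₀/ω)·sinh(ωT) ⇒ p·(1 − cosh) = x(T) − x₀·cosh − (ẋ₀/ω)·sinh
numerator   = -0.2868 − (-0.0714)·2.231491 − (0.3108/3.0028)·1.994881 = -0.333949
denominator = 1 − 2.231491 = -1.231491
p = -0.333949 / -1.231491 = 0.2712

p = 0.2712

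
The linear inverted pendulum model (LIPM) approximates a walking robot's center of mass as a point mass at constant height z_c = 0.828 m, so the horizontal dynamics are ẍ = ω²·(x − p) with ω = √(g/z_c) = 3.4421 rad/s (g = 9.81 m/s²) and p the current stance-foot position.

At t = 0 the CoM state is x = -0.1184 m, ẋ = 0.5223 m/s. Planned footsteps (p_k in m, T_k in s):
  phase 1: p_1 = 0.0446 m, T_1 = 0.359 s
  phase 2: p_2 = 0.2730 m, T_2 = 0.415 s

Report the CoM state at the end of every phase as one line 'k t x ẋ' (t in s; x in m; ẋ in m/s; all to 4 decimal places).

1 0.3590 -0.0205 0.0907
2 0.7740 -0.3226 -1.7864

phase 1: p=0.0446, T=0.359, ωT=1.235714, cosh=1.865731, sinh=1.575103; start (x,ẋ)=(-0.118400, 0.522300) → end (x,ẋ)=(-0.020510, 0.090740)
phase 2: p=0.2730, T=0.415, ωT=1.428471, cosh=2.205996, sinh=1.966321; start (x,ẋ)=(-0.020510, 0.090740) → end (x,ẋ)=(-0.322646, -1.786383)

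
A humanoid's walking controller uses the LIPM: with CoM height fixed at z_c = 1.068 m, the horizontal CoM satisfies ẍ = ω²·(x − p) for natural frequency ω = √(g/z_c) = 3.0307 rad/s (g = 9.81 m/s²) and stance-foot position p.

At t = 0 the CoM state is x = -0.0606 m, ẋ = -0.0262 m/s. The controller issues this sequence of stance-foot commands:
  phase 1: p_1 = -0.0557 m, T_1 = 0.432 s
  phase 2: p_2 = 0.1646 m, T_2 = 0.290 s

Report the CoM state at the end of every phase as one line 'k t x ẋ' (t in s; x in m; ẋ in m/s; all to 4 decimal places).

1 0.4320 -0.0803 -0.0775
2 0.7220 -0.2066 -0.8490

phase 1: p=-0.0557, T=0.432, ωT=1.309262, cosh=1.986730, sinh=1.716711; start (x,ẋ)=(-0.060600, -0.026200) → end (x,ẋ)=(-0.080276, -0.077546)
phase 2: p=0.1646, T=0.290, ωT=0.878903, cosh=1.411747, sinh=0.996509; start (x,ẋ)=(-0.080276, -0.077546) → end (x,ẋ)=(-0.206600, -0.849030)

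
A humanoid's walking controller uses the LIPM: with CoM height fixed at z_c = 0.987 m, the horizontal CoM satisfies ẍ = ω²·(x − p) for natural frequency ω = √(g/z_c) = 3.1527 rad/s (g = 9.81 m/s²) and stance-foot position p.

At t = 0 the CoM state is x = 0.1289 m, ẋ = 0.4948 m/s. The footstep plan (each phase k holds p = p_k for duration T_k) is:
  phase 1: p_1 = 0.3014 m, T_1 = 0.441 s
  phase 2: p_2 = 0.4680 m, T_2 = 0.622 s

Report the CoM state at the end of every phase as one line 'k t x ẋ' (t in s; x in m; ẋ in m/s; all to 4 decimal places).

phase 1: p=0.3014, T=0.441, ωT=1.390341, cosh=2.132604, sinh=1.883614; start (x,ẋ)=(0.128900, 0.494800) → end (x,ẋ)=(0.229149, 0.030827)
phase 2: p=0.4680, T=0.622, ωT=1.960979, cosh=3.623502, sinh=3.482782; start (x,ẋ)=(0.229149, 0.030827) → end (x,ẋ)=(-0.363422, -2.510920)

1 0.4410 0.2291 0.0308
2 1.0630 -0.3634 -2.5109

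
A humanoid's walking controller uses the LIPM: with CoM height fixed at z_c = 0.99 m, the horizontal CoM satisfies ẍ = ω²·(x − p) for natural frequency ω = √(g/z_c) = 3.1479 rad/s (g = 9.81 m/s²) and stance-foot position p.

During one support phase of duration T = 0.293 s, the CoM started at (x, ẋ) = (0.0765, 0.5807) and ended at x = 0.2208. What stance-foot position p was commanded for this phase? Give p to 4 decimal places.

p = 0.1883

ωT = 3.1479·0.293 = 0.922335; cosh(ωT) = 1.456373, sinh(ωT) = 1.058783
x(T) = p + (x₀−p)·cosh(ωT) + (ẋ₀/ω)·sinh(ωT) ⇒ p·(1 − cosh) = x(T) − x₀·cosh − (ẋ₀/ω)·sinh
numerator   = 0.2208 − (0.0765)·1.456373 − (0.5807/3.1479)·1.058783 = -0.085929
denominator = 1 − 1.456373 = -0.456373
p = -0.085929 / -0.456373 = 0.1883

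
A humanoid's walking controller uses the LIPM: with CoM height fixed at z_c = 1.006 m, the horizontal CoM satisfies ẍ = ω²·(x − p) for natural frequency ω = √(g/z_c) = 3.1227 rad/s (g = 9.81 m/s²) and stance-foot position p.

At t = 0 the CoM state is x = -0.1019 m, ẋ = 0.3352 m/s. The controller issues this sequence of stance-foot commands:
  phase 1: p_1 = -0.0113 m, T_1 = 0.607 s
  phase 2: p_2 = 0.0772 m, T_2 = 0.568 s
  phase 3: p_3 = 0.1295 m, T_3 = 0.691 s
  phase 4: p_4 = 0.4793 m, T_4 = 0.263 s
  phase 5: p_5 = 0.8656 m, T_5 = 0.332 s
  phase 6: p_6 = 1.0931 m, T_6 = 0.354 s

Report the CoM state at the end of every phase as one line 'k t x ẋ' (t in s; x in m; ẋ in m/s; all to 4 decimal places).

phase 1: p=-0.0113, T=0.607, ωT=1.895479, cosh=3.402991, sinh=3.252744; start (x,ẋ)=(-0.101900, 0.335200) → end (x,ẋ)=(0.029548, 0.220427)
phase 2: p=0.0772, T=0.568, ωT=1.773694, cosh=3.031142, sinh=2.861437; start (x,ẋ)=(0.029548, 0.220427) → end (x,ẋ)=(0.134746, 0.242359)
phase 3: p=0.1295, T=0.691, ωT=2.157786, cosh=4.383770, sinh=4.268189; start (x,ẋ)=(0.134746, 0.242359) → end (x,ẋ)=(0.483760, 1.132367)
phase 4: p=0.4793, T=0.263, ωT=0.821270, cosh=1.356629, sinh=0.916756; start (x,ẋ)=(0.483760, 1.132367) → end (x,ẋ)=(0.817789, 1.548971)
phase 5: p=0.8656, T=0.332, ωT=1.036736, cosh=1.587304, sinh=1.232694; start (x,ẋ)=(0.817789, 1.548971) → end (x,ẋ)=(1.401170, 2.274648)
phase 6: p=1.0931, T=0.354, ωT=1.105436, cosh=1.675804, sinh=1.344737; start (x,ẋ)=(1.401170, 2.274648) → end (x,ẋ)=(2.588903, 5.105513)

1 0.6070 0.0295 0.2204
2 1.1750 0.1347 0.2424
3 1.8660 0.4838 1.1324
4 2.1290 0.8178 1.5490
5 2.4610 1.4012 2.2746
6 2.8150 2.5889 5.1055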